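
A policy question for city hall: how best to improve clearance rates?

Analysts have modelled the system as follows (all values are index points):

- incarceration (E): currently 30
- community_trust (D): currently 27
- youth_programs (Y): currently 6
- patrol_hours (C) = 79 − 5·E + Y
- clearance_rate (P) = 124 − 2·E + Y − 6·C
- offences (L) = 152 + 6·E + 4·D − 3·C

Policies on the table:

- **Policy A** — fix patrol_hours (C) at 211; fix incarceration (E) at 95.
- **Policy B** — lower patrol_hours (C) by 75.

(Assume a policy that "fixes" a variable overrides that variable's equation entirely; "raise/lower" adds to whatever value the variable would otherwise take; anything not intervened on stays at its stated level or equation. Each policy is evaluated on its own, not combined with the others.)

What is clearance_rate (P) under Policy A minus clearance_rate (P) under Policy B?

-2236

Policy A (C := 211, E := 95):
  E = 95
  Y = 6
  C = 211
  P = 124 − 2·95 + 6 − 6·211 = -1326
Policy B (C − 75):
  E = 30
  Y = 6
  C = 79 − 5·30 + 6 (−75 from intervention) = -140
  P = 124 − 2·30 + 6 − 6·(-140) = 910
P: -1326 − 910 = -2236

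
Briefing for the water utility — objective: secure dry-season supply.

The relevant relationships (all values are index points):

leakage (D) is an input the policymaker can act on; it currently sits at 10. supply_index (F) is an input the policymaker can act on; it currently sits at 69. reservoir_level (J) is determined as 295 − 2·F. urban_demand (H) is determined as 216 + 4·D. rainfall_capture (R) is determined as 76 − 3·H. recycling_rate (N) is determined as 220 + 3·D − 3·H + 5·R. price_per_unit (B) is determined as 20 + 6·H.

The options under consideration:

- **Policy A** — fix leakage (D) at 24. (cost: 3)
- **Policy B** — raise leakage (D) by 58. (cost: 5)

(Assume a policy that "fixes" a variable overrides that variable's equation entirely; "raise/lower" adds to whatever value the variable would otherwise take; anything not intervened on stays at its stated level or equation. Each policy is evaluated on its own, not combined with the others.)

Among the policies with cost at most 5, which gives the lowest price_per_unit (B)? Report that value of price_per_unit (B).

1892

Policy A (D := 24):
  D = 24
  H = 216 + 4·24 = 312
  B = 20 + 6·312 = 1892
Policy B (D + 58):
  D = 10 + 58 = 68
  H = 216 + 4·68 = 488
  B = 20 + 6·488 = 2948
Comparing — Policy A: B=1892, Policy B: B=2948. Lowest is 1892 (Policy A).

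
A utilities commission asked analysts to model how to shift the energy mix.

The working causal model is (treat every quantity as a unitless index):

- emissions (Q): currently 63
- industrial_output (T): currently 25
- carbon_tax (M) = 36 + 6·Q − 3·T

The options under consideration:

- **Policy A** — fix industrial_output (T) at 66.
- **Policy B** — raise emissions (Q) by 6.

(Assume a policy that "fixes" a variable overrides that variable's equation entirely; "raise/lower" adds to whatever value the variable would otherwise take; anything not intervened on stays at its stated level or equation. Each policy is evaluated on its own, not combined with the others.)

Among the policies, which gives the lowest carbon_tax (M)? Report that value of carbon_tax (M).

Policy A (T := 66):
  Q = 63
  T = 66
  M = 36 + 6·63 − 3·66 = 216
Policy B (Q + 6):
  Q = 63 + 6 = 69
  T = 25
  M = 36 + 6·69 − 3·25 = 375
Comparing — Policy A: M=216, Policy B: M=375. Lowest is 216 (Policy A).

216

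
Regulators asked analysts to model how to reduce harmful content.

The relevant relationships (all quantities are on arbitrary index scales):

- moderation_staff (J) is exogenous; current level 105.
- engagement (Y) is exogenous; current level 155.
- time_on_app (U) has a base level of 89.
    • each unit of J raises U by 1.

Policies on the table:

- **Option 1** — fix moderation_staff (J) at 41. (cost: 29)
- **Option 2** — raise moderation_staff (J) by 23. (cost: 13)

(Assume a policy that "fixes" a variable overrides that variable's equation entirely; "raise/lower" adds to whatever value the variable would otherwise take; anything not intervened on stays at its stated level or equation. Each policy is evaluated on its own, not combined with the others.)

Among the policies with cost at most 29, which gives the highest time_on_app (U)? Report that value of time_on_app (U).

217

Option 1 (J := 41):
  J = 41
  U = 89 + 41 = 130
Option 2 (J + 23):
  J = 105 + 23 = 128
  U = 89 + 128 = 217
Comparing — Option 1: U=130, Option 2: U=217. Highest is 217 (Option 2).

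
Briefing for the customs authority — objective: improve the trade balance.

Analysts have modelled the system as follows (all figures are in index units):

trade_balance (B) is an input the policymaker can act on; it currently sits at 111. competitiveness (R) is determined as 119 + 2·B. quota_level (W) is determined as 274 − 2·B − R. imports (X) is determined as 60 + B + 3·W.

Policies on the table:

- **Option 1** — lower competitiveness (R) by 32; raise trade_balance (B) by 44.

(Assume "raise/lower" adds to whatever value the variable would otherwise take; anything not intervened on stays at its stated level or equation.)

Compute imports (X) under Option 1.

-1084

Option 1 (R − 32, B + 44):
  B = 111 + 44 = 155
  R = 119 + 2·155 (−32 from intervention) = 397
  W = 274 − 2·155 − 397 = -433
  X = 60 + 155 + 3·(-433) = -1084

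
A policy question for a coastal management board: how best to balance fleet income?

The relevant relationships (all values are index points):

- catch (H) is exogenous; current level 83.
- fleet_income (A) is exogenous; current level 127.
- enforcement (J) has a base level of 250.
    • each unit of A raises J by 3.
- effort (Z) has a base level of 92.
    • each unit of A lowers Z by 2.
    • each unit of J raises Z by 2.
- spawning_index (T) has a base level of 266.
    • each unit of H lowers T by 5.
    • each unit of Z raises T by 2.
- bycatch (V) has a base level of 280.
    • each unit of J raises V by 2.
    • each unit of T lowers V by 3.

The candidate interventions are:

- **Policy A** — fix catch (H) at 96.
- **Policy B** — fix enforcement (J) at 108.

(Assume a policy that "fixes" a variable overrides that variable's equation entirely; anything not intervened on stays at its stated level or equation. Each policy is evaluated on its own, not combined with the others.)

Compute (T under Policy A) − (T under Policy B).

Policy A (H := 96):
  H = 96
  A = 127
  J = 250 + 3·127 = 631
  Z = 92 − 2·127 + 2·631 = 1100
  T = 266 − 5·96 + 2·1100 = 1986
Policy B (J := 108):
  H = 83
  A = 127
  J = 108
  Z = 92 − 2·127 + 2·108 = 54
  T = 266 − 5·83 + 2·54 = -41
T: 1986 − (-41) = 2027

2027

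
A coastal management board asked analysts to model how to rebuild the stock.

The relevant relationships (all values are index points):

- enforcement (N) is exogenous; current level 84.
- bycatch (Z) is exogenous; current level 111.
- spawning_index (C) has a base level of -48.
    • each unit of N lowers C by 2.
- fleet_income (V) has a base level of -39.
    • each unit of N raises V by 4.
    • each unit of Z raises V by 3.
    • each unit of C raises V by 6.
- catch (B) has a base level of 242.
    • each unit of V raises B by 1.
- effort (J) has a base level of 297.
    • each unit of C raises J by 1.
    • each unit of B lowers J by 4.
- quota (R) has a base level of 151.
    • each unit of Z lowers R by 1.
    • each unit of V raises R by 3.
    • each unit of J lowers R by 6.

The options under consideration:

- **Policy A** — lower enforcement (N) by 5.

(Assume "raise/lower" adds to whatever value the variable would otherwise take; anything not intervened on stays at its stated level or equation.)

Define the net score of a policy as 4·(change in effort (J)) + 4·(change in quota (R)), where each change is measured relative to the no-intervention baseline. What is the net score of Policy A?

Baseline:
  N = 84
  Z = 111
  C = -48 − 2·84 = -216
  V = -39 + 4·84 + 3·111 + 6·(-216) = -666
  B = 242 + (-666) = -424
  J = 297 + (-216) − 4·(-424) = 1777
  R = 151 − 111 + 3·(-666) − 6·1777 = -12620
Policy A (N − 5):
  N = 84 − 5 = 79
  Z = 111
  C = -48 − 2·79 = -206
  V = -39 + 4·79 + 3·111 + 6·(-206) = -626
  B = 242 + (-626) = -384
  J = 297 + (-206) − 4·(-384) = 1627
  R = 151 − 111 + 3·(-626) − 6·1627 = -11600
ΔJ = 1627 − 1777 = -150; ΔR = -11600 − (-12620) = 1020
Score = 4·(-150) + 4·1020 = 3480

3480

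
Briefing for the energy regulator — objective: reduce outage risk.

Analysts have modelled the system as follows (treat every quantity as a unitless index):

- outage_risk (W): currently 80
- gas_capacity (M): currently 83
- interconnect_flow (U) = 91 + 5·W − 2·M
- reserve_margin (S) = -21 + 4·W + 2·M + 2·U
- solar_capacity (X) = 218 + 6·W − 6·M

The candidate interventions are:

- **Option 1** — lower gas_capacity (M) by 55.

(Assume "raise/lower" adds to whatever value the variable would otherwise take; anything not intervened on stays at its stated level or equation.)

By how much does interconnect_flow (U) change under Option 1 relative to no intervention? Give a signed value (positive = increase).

Baseline:
  W = 80
  M = 83
  U = 91 + 5·80 − 2·83 = 325
Option 1 (M − 55):
  W = 80
  M = 83 − 55 = 28
  U = 91 + 5·80 − 2·28 = 435
Change in U: 435 − 325 = 110

110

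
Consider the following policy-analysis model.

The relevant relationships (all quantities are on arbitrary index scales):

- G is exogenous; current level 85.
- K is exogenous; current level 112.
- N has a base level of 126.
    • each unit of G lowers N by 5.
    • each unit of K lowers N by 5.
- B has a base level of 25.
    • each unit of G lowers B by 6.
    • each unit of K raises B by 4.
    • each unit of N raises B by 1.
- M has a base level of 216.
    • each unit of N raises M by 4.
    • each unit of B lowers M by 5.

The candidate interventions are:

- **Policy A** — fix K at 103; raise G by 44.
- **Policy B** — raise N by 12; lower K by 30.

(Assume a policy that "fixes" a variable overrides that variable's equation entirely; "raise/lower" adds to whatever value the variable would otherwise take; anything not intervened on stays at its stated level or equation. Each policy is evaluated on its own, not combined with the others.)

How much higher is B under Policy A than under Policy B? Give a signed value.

Policy A (K := 103, G + 44):
  G = 85 + 44 = 129
  K = 103
  N = 126 − 5·129 − 5·103 = -1034
  B = 25 − 6·129 + 4·103 + (-1034) = -1371
Policy B (N + 12, K − 30):
  G = 85
  K = 112 − 30 = 82
  N = 126 − 5·85 − 5·82 (+12 from intervention) = -697
  B = 25 − 6·85 + 4·82 + (-697) = -854
B: -1371 − (-854) = -517

-517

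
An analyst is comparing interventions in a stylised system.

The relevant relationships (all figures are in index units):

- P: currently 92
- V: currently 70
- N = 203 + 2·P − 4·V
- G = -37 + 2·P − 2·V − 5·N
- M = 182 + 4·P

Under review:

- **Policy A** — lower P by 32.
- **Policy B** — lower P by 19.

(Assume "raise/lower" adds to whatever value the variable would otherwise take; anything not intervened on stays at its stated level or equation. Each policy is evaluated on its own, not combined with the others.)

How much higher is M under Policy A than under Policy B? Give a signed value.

Policy A (P − 32):
  P = 92 − 32 = 60
  M = 182 + 4·60 = 422
Policy B (P − 19):
  P = 92 − 19 = 73
  M = 182 + 4·73 = 474
M: 422 − 474 = -52

-52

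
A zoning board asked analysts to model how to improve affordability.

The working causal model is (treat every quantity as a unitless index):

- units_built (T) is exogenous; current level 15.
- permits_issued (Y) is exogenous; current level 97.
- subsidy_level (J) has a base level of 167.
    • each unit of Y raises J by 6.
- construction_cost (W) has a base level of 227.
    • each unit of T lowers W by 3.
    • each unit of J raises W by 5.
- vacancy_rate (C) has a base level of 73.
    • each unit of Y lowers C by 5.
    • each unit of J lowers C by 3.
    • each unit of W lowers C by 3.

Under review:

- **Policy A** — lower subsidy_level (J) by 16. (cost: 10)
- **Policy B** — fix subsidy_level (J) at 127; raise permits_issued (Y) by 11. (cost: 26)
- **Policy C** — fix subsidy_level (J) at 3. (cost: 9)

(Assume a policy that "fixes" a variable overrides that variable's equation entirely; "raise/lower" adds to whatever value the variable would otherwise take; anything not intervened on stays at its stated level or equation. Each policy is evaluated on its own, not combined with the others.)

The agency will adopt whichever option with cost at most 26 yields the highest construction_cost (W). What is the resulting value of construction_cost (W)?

3847

Policy A (J − 16):
  T = 15
  Y = 97
  J = 167 + 6·97 (−16 from intervention) = 733
  W = 227 − 3·15 + 5·733 = 3847
Policy B (J := 127, Y + 11):
  T = 15
  Y = 97 + 11 = 108
  J = 127
  W = 227 − 3·15 + 5·127 = 817
Policy C (J := 3):
  T = 15
  Y = 97
  J = 3
  W = 227 − 3·15 + 5·3 = 197
Comparing — Policy A: W=3847, Policy B: W=817, Policy C: W=197. Highest is 3847 (Policy A).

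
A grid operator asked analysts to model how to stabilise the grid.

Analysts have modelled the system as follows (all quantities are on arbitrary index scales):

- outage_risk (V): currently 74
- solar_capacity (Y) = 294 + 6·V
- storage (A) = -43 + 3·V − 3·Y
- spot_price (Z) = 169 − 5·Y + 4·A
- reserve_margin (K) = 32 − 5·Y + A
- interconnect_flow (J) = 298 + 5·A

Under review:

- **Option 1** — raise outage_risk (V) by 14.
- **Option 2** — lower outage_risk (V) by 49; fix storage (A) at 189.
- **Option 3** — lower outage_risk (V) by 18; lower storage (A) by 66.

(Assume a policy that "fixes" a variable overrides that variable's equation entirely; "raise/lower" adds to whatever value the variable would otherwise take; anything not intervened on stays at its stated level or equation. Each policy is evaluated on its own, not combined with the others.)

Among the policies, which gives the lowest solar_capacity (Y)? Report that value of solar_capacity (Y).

Option 1 (V + 14):
  V = 74 + 14 = 88
  Y = 294 + 6·88 = 822
Option 2 (V − 49, A := 189):
  V = 74 − 49 = 25
  Y = 294 + 6·25 = 444
Option 3 (V − 18, A − 66):
  V = 74 − 18 = 56
  Y = 294 + 6·56 = 630
Comparing — Option 1: Y=822, Option 2: Y=444, Option 3: Y=630. Lowest is 444 (Option 2).

444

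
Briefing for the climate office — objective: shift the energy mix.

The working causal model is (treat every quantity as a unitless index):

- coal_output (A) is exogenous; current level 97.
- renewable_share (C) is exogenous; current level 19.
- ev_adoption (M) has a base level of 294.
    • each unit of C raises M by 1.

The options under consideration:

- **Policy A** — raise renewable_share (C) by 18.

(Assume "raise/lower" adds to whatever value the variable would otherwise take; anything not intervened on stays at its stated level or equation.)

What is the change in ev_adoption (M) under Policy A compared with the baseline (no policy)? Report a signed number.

18

Baseline:
  C = 19
  M = 294 + 19 = 313
Policy A (C + 18):
  C = 19 + 18 = 37
  M = 294 + 37 = 331
Change in M: 331 − 313 = 18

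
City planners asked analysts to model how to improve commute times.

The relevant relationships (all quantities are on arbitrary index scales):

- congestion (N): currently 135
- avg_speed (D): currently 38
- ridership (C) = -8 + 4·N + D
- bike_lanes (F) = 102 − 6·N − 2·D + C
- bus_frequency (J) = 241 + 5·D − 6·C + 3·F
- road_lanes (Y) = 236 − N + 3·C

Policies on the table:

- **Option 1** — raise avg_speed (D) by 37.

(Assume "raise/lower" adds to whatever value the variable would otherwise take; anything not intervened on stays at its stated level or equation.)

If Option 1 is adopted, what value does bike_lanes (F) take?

Option 1 (D + 37):
  N = 135
  D = 38 + 37 = 75
  C = -8 + 4·135 + 75 = 607
  F = 102 − 6·135 − 2·75 + 607 = -251

-251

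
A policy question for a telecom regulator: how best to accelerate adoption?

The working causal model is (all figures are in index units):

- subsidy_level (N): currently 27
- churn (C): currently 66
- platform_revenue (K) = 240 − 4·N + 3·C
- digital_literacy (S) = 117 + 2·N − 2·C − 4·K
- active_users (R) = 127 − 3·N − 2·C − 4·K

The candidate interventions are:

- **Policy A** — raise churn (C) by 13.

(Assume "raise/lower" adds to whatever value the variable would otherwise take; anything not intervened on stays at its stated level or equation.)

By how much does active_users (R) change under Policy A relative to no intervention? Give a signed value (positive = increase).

-182

Baseline:
  N = 27
  C = 66
  K = 240 − 4·27 + 3·66 = 330
  R = 127 − 3·27 − 2·66 − 4·330 = -1406
Policy A (C + 13):
  N = 27
  C = 66 + 13 = 79
  K = 240 − 4·27 + 3·79 = 369
  R = 127 − 3·27 − 2·79 − 4·369 = -1588
Change in R: -1588 − (-1406) = -182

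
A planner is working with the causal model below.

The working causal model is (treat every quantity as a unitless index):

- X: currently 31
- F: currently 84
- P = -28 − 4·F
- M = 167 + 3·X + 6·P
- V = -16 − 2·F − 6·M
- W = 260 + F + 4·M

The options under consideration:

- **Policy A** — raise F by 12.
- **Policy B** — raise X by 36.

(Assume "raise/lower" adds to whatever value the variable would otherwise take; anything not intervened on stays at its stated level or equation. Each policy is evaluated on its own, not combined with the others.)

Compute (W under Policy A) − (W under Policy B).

Policy A (F + 12):
  X = 31
  F = 84 + 12 = 96
  P = -28 − 4·96 = -412
  M = 167 + 3·31 + 6·(-412) = -2212
  W = 260 + 96 + 4·(-2212) = -8492
Policy B (X + 36):
  X = 31 + 36 = 67
  F = 84
  P = -28 − 4·84 = -364
  M = 167 + 3·67 + 6·(-364) = -1816
  W = 260 + 84 + 4·(-1816) = -6920
W: -8492 − (-6920) = -1572

-1572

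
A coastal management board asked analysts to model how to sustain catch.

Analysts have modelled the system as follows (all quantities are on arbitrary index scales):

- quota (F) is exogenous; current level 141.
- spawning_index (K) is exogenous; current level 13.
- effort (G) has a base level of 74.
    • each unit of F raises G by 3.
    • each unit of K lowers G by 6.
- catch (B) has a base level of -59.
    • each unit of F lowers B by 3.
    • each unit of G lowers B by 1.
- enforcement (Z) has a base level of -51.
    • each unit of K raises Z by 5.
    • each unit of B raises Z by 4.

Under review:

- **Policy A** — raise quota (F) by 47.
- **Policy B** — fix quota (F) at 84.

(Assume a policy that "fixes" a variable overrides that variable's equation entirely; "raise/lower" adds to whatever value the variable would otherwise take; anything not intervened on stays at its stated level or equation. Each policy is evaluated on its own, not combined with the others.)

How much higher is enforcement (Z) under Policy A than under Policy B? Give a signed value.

Policy A (F + 47):
  F = 141 + 47 = 188
  K = 13
  G = 74 + 3·188 − 6·13 = 560
  B = -59 − 3·188 − 560 = -1183
  Z = -51 + 5·13 + 4·(-1183) = -4718
Policy B (F := 84):
  F = 84
  K = 13
  G = 74 + 3·84 − 6·13 = 248
  B = -59 − 3·84 − 248 = -559
  Z = -51 + 5·13 + 4·(-559) = -2222
Z: -4718 − (-2222) = -2496

-2496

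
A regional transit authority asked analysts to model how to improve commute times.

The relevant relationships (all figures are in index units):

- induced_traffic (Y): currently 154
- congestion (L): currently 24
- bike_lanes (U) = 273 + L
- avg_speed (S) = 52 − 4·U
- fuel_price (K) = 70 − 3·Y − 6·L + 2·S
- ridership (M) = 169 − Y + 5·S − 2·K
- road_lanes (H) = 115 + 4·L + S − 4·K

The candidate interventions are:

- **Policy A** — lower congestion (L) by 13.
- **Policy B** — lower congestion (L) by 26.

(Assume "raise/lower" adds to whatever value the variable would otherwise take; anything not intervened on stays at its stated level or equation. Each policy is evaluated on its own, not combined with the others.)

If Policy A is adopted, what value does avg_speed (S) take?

Policy A (L − 13):
  L = 24 − 13 = 11
  U = 273 + 11 = 284
  S = 52 − 4·284 = -1084

-1084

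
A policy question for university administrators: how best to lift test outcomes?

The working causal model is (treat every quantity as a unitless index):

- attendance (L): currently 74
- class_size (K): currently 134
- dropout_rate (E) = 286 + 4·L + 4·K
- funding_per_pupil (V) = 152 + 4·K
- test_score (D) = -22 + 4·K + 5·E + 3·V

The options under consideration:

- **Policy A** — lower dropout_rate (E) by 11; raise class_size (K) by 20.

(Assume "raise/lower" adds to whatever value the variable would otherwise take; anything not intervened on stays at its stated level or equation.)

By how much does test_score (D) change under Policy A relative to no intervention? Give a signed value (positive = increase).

Baseline:
  L = 74
  K = 134
  E = 286 + 4·74 + 4·134 = 1118
  V = 152 + 4·134 = 688
  D = -22 + 4·134 + 5·1118 + 3·688 = 8168
Policy A (E − 11, K + 20):
  L = 74
  K = 134 + 20 = 154
  E = 286 + 4·74 + 4·154 (−11 from intervention) = 1187
  V = 152 + 4·154 = 768
  D = -22 + 4·154 + 5·1187 + 3·768 = 8833
Change in D: 8833 − 8168 = 665

665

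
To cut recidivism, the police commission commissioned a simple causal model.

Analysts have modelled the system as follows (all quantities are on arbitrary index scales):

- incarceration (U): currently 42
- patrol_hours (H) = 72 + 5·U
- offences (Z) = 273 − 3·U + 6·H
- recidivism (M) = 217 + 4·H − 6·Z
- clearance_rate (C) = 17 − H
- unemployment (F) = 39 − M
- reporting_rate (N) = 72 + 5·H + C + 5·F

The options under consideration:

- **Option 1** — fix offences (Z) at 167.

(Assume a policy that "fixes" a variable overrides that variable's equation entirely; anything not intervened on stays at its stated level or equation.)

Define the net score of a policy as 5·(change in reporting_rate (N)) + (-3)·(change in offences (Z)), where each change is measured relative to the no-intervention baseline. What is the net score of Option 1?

Baseline:
  U = 42
  H = 72 + 5·42 = 282
  Z = 273 − 3·42 + 6·282 = 1839
  M = 217 + 4·282 − 6·1839 = -9689
  C = 17 − 282 = -265
  F = 39 − (-9689) = 9728
  N = 72 + 5·282 + (-265) + 5·9728 = 49857
Option 1 (Z := 167):
  U = 42
  H = 72 + 5·42 = 282
  Z = 167
  M = 217 + 4·282 − 6·167 = 343
  C = 17 − 282 = -265
  F = 39 − 343 = -304
  N = 72 + 5·282 + (-265) + 5·(-304) = -303
ΔN = -303 − 49857 = -50160; ΔZ = 167 − 1839 = -1672
Score = 5·(-50160) + (-3)·(-1672) = -245784

-245784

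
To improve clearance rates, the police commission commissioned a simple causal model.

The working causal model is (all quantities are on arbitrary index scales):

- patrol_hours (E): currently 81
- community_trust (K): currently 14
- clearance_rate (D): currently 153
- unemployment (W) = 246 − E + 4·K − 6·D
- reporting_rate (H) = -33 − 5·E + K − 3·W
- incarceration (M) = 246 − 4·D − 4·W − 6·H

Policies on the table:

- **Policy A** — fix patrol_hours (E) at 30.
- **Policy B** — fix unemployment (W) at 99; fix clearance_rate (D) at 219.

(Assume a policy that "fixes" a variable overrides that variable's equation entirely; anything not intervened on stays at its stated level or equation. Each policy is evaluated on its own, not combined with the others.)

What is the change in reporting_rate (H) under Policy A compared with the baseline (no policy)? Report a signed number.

Baseline:
  E = 81
  K = 14
  D = 153
  W = 246 − 81 + 4·14 − 6·153 = -697
  H = -33 − 5·81 + 14 − 3·(-697) = 1667
Policy A (E := 30):
  E = 30
  K = 14
  D = 153
  W = 246 − 30 + 4·14 − 6·153 = -646
  H = -33 − 5·30 + 14 − 3·(-646) = 1769
Change in H: 1769 − 1667 = 102

102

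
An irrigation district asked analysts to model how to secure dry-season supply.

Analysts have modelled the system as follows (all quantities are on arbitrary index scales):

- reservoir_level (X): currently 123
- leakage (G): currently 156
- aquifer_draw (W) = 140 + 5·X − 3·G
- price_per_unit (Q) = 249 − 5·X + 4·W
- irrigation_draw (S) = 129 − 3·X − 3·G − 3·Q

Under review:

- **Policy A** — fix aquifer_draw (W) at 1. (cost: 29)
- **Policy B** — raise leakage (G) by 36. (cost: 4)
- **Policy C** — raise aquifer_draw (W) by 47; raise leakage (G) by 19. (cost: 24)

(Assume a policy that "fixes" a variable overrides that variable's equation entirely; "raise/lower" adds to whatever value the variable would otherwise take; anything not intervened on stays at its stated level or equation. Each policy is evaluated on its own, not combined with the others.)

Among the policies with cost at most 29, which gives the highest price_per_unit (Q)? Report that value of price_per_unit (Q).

742

Policy A (W := 1):
  X = 123
  G = 156
  W = 1
  Q = 249 − 5·123 + 4·1 = -362
Policy B (G + 36):
  X = 123
  G = 156 + 36 = 192
  W = 140 + 5·123 − 3·192 = 179
  Q = 249 − 5·123 + 4·179 = 350
Policy C (W + 47, G + 19):
  X = 123
  G = 156 + 19 = 175
  W = 140 + 5·123 − 3·175 (+47 from intervention) = 277
  Q = 249 − 5·123 + 4·277 = 742
Comparing — Policy A: Q=-362, Policy B: Q=350, Policy C: Q=742. Highest is 742 (Policy C).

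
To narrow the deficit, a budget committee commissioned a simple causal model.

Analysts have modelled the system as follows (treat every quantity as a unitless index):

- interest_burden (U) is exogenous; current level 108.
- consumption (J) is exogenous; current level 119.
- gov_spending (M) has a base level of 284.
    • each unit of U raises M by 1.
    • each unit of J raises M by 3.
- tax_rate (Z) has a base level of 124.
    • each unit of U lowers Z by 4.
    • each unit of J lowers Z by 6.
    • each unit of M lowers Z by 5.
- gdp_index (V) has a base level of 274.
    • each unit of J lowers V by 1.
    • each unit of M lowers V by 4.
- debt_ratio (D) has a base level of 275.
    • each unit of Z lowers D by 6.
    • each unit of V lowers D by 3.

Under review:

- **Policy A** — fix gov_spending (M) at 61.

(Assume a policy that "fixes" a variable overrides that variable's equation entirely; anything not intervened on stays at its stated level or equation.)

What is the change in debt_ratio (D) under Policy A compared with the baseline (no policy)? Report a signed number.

-28896

Baseline:
  U = 108
  J = 119
  M = 284 + 108 + 3·119 = 749
  Z = 124 − 4·108 − 6·119 − 5·749 = -4767
  V = 274 − 119 − 4·749 = -2841
  D = 275 − 6·(-4767) − 3·(-2841) = 37400
Policy A (M := 61):
  U = 108
  J = 119
  M = 61
  Z = 124 − 4·108 − 6·119 − 5·61 = -1327
  V = 274 − 119 − 4·61 = -89
  D = 275 − 6·(-1327) − 3·(-89) = 8504
Change in D: 8504 − 37400 = -28896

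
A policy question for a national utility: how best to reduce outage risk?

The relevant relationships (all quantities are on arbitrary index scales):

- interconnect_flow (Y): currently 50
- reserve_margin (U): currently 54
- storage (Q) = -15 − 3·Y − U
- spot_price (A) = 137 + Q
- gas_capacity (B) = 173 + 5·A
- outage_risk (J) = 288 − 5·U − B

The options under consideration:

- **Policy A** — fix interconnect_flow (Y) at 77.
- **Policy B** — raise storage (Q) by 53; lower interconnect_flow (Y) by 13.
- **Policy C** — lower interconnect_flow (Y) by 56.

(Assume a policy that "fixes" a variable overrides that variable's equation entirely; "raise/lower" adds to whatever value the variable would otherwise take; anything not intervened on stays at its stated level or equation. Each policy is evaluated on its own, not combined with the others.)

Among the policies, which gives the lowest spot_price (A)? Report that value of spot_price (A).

Policy A (Y := 77):
  Y = 77
  U = 54
  Q = -15 − 3·77 − 54 = -300
  A = 137 + (-300) = -163
Policy B (Q + 53, Y − 13):
  Y = 50 − 13 = 37
  U = 54
  Q = -15 − 3·37 − 54 (+53 from intervention) = -127
  A = 137 + (-127) = 10
Policy C (Y − 56):
  Y = 50 − 56 = -6
  U = 54
  Q = -15 − 3·(-6) − 54 = -51
  A = 137 + (-51) = 86
Comparing — Policy A: A=-163, Policy B: A=10, Policy C: A=86. Lowest is -163 (Policy A).

-163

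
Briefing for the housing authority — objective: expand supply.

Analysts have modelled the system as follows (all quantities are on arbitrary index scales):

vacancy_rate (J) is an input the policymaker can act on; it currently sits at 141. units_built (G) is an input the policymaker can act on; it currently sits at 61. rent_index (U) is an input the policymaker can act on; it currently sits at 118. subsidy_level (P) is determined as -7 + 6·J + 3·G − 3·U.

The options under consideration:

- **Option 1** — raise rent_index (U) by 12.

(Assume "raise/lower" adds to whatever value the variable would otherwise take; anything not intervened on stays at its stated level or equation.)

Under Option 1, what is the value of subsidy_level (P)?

632

Option 1 (U + 12):
  J = 141
  G = 61
  U = 118 + 12 = 130
  P = -7 + 6·141 + 3·61 − 3·130 = 632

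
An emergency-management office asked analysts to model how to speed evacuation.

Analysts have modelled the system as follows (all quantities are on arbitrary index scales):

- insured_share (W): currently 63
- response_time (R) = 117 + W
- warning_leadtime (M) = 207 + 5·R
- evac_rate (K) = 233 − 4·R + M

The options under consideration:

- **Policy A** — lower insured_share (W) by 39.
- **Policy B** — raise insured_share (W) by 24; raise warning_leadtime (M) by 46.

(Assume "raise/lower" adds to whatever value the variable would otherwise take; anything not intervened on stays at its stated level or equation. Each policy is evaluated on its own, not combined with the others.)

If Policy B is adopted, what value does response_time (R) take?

204

Policy B (W + 24, M + 46):
  W = 63 + 24 = 87
  R = 117 + 87 = 204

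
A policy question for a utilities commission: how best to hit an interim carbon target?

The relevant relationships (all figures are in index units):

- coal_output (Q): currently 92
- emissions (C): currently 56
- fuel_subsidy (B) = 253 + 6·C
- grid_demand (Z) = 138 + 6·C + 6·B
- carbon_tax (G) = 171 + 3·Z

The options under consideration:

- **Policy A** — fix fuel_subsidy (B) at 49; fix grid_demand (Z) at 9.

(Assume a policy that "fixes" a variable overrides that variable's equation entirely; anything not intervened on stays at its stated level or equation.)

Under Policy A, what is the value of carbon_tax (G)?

198

Policy A (B := 49, Z := 9):
  C = 56
  B = 49
  Z = 9
  G = 171 + 3·9 = 198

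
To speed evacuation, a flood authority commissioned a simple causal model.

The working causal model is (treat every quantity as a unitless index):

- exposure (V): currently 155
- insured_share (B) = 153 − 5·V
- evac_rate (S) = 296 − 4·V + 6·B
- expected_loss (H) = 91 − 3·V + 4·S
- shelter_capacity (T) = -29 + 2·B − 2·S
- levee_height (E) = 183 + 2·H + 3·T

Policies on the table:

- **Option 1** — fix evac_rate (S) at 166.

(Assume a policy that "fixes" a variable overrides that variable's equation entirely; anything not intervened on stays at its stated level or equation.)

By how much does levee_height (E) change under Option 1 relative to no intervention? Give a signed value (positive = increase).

Baseline:
  V = 155
  B = 153 − 5·155 = -622
  S = 296 − 4·155 + 6·(-622) = -4056
  H = 91 − 3·155 + 4·(-4056) = -16598
  T = -29 + 2·(-622) − 2·(-4056) = 6839
  E = 183 + 2·(-16598) + 3·6839 = -12496
Option 1 (S := 166):
  V = 155
  B = 153 − 5·155 = -622
  S = 166
  H = 91 − 3·155 + 4·166 = 290
  T = -29 + 2·(-622) − 2·166 = -1605
  E = 183 + 2·290 + 3·(-1605) = -4052
Change in E: -4052 − (-12496) = 8444

8444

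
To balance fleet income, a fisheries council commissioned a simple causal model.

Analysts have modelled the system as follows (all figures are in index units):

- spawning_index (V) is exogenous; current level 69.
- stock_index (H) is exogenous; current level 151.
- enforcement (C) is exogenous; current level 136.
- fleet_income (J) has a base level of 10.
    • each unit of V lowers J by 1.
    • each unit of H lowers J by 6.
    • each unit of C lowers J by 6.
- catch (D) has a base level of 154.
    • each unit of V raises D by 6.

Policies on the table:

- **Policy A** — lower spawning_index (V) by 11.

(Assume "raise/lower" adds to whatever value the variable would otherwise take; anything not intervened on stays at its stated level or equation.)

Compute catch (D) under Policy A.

Policy A (V − 11):
  V = 69 − 11 = 58
  D = 154 + 6·58 = 502

502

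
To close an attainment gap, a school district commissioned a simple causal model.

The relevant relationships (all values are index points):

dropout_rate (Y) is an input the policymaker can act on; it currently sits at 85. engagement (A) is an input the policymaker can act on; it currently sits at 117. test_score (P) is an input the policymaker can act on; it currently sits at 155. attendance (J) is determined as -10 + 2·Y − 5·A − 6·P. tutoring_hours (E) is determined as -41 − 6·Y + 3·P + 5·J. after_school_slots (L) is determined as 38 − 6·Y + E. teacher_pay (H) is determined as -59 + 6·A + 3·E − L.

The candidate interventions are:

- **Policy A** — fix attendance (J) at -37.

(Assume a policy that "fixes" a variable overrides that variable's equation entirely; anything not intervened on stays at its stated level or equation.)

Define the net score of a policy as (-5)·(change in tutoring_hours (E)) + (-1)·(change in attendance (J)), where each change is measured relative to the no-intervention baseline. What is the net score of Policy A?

-34268

Baseline:
  Y = 85
  A = 117
  P = 155
  J = -10 + 2·85 − 5·117 − 6·155 = -1355
  E = -41 − 6·85 + 3·155 + 5·(-1355) = -6861
Policy A (J := -37):
  Y = 85
  A = 117
  P = 155
  J = -37
  E = -41 − 6·85 + 3·155 + 5·(-37) = -271
ΔE = -271 − (-6861) = 6590; ΔJ = -37 − (-1355) = 1318
Score = (-5)·6590 + (-1)·1318 = -34268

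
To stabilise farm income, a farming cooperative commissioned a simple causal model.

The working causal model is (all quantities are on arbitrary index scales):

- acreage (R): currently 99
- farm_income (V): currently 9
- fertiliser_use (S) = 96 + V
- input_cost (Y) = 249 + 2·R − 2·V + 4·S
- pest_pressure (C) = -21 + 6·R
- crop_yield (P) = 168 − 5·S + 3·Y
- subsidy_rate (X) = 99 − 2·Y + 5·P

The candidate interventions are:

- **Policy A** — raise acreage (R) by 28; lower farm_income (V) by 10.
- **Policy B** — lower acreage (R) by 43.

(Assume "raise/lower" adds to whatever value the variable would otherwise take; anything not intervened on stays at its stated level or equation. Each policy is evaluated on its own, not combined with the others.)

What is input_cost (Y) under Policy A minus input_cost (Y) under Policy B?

122

Policy A (R + 28, V − 10):
  R = 99 + 28 = 127
  V = 9 − 10 = -1
  S = 96 + (-1) = 95
  Y = 249 + 2·127 − 2·(-1) + 4·95 = 885
Policy B (R − 43):
  R = 99 − 43 = 56
  V = 9
  S = 96 + 9 = 105
  Y = 249 + 2·56 − 2·9 + 4·105 = 763
Y: 885 − 763 = 122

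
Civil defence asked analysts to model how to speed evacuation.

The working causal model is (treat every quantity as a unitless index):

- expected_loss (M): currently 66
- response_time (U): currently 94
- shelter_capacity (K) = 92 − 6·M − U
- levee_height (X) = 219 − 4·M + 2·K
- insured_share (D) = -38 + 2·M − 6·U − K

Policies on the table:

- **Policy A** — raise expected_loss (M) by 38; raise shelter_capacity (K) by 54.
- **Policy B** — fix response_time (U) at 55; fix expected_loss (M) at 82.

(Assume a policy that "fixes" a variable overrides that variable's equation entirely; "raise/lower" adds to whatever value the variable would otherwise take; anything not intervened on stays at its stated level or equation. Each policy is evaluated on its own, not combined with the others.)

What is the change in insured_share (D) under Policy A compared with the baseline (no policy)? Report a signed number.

250

Baseline:
  M = 66
  U = 94
  K = 92 − 6·66 − 94 = -398
  D = -38 + 2·66 − 6·94 − (-398) = -72
Policy A (M + 38, K + 54):
  M = 66 + 38 = 104
  U = 94
  K = 92 − 6·104 − 94 (+54 from intervention) = -572
  D = -38 + 2·104 − 6·94 − (-572) = 178
Change in D: 178 − (-72) = 250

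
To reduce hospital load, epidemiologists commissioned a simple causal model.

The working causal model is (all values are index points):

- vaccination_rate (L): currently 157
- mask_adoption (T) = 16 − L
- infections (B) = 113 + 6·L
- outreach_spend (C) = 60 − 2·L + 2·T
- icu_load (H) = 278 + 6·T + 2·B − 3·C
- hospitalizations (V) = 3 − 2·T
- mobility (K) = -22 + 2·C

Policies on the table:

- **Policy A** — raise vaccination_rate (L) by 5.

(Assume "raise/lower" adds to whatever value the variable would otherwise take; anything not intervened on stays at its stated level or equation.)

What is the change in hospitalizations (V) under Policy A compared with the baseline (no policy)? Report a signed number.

10

Baseline:
  L = 157
  T = 16 − 157 = -141
  V = 3 − 2·(-141) = 285
Policy A (L + 5):
  L = 157 + 5 = 162
  T = 16 − 162 = -146
  V = 3 − 2·(-146) = 295
Change in V: 295 − 285 = 10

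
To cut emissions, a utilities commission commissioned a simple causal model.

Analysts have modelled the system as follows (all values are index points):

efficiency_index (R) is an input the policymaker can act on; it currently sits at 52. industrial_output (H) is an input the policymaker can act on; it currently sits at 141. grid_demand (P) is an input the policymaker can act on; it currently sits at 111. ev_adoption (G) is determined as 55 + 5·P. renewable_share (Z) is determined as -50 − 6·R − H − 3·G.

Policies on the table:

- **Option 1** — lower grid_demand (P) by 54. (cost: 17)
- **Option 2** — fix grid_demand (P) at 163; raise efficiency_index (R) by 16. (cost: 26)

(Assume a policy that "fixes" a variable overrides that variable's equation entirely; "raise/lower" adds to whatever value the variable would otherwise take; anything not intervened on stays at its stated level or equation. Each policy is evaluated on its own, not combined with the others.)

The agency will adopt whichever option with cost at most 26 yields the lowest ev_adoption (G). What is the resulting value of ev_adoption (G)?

340

Option 1 (P − 54):
  P = 111 − 54 = 57
  G = 55 + 5·57 = 340
Option 2 (P := 163, R + 16):
  P = 163
  G = 55 + 5·163 = 870
Comparing — Option 1: G=340, Option 2: G=870. Lowest is 340 (Option 1).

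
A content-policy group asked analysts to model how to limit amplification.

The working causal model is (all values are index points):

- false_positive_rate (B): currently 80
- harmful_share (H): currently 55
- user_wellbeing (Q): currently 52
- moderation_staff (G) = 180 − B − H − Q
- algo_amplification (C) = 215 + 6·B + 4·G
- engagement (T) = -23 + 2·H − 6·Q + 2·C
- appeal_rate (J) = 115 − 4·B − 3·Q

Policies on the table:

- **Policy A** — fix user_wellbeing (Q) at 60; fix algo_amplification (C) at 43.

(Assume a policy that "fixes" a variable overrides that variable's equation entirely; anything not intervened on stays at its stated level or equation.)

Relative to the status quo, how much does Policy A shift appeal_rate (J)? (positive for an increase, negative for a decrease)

-24

Baseline:
  B = 80
  Q = 52
  J = 115 − 4·80 − 3·52 = -361
Policy A (Q := 60, C := 43):
  B = 80
  Q = 60
  J = 115 − 4·80 − 3·60 = -385
Change in J: -385 − (-361) = -24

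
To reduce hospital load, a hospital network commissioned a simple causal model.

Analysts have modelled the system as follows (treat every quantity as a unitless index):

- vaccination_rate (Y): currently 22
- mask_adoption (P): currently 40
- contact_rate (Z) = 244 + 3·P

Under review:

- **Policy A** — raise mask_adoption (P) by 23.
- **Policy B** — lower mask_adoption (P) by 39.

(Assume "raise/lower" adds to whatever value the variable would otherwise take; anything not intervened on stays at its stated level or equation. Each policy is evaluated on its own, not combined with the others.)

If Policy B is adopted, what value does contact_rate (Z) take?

247

Policy B (P − 39):
  P = 40 − 39 = 1
  Z = 244 + 3·1 = 247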